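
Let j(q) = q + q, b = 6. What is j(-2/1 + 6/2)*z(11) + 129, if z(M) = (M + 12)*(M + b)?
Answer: 911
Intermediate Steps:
j(q) = 2*q
z(M) = (6 + M)*(12 + M) (z(M) = (M + 12)*(M + 6) = (12 + M)*(6 + M) = (6 + M)*(12 + M))
j(-2/1 + 6/2)*z(11) + 129 = (2*(-2/1 + 6/2))*(72 + 11² + 18*11) + 129 = (2*(-2*1 + 6*(½)))*(72 + 121 + 198) + 129 = (2*(-2 + 3))*391 + 129 = (2*1)*391 + 129 = 2*391 + 129 = 782 + 129 = 911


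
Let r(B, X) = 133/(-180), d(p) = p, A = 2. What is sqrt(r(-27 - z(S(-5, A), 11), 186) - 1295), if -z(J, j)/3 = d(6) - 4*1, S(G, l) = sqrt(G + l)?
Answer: I*sqrt(1166165)/30 ≈ 35.996*I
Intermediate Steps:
z(J, j) = -6 (z(J, j) = -3*(6 - 4*1) = -3*(6 - 4) = -3*2 = -6)
r(B, X) = -133/180 (r(B, X) = 133*(-1/180) = -133/180)
sqrt(r(-27 - z(S(-5, A), 11), 186) - 1295) = sqrt(-133/180 - 1295) = sqrt(-233233/180) = I*sqrt(1166165)/30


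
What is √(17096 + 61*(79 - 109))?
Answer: √15266 ≈ 123.56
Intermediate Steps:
√(17096 + 61*(79 - 109)) = √(17096 + 61*(-30)) = √(17096 - 1830) = √15266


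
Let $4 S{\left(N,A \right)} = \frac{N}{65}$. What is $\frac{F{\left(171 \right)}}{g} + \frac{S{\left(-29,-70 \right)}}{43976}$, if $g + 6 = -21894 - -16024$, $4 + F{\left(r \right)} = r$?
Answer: $- \frac{36723237}{1292014880} \approx -0.028423$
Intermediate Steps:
$F{\left(r \right)} = -4 + r$
$g = -5876$ ($g = -6 - 5870 = -5876$)
$S{\left(N,A \right)} = \frac{N}{260}$ ($S{\left(N,A \right)} = \frac{N \frac{1}{65}}{4} = \frac{\frac{1}{65} N}{4} = \frac{N}{260}$)
$\frac{F{\left(171 \right)}}{g} + \frac{S{\left(-29,-70 \right)}}{43976} = \frac{-4 + 171}{-5876} + \frac{\frac{1}{260} \left(-29\right)}{43976} = 167 \left(- \frac{1}{5876}\right) - \frac{29}{11433760} = - \frac{167}{5876} - \frac{29}{11433760} = - \frac{36723237}{1292014880}$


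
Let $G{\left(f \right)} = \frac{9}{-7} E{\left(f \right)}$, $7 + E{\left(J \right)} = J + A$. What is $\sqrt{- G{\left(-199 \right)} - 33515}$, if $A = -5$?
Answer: $\frac{2 i \sqrt{413882}}{7} \approx 183.81 i$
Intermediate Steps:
$E{\left(J \right)} = -12 + J$ ($E{\left(J \right)} = -7 + \left(J - 5\right) = -7 + \left(-5 + J\right) = -12 + J$)
$G{\left(f \right)} = \frac{108}{7} - \frac{9 f}{7}$ ($G{\left(f \right)} = \frac{9}{-7} \left(-12 + f\right) = 9 \left(- \frac{1}{7}\right) \left(-12 + f\right) = - \frac{9 \left(-12 + f\right)}{7} = \frac{108}{7} - \frac{9 f}{7}$)
$\sqrt{- G{\left(-199 \right)} - 33515} = \sqrt{- (\frac{108}{7} - - \frac{1791}{7}) - 33515} = \sqrt{- (\frac{108}{7} + \frac{1791}{7}) - 33515} = \sqrt{\left(-1\right) \frac{1899}{7} - 33515} = \sqrt{- \frac{1899}{7} - 33515} = \sqrt{- \frac{236504}{7}} = \frac{2 i \sqrt{413882}}{7}$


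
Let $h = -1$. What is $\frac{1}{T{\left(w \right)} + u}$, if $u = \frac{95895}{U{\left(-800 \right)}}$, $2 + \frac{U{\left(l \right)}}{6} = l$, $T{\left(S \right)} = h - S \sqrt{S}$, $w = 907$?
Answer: $\frac{53844676}{1919686603314927} - \frac{2333544112 \sqrt{907}}{1919686603314927} \approx -3.6581 \cdot 10^{-5}$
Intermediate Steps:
$T{\left(S \right)} = -1 - S^{\frac{3}{2}}$ ($T{\left(S \right)} = -1 - S \sqrt{S} = -1 - S^{\frac{3}{2}}$)
$U{\left(l \right)} = -12 + 6 l$
$u = - \frac{31965}{1604}$ ($u = \frac{95895}{-12 + 6 \left(-800\right)} = \frac{95895}{-12 - 4800} = \frac{95895}{-4812} = 95895 \left(- \frac{1}{4812}\right) = - \frac{31965}{1604} \approx -19.928$)
$\frac{1}{T{\left(w \right)} + u} = \frac{1}{\left(-1 - 907^{\frac{3}{2}}\right) - \frac{31965}{1604}} = \frac{1}{\left(-1 - 907 \sqrt{907}\right) - \frac{31965}{1604}} = \frac{1}{- \frac{33569}{1604} - 907 \sqrt{907}}$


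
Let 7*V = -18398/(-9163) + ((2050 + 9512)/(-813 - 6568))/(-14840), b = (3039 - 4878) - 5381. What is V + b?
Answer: -329370011255781/45620927660 ≈ -7219.7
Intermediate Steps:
b = -7220 (b = -1839 - 5381 = -7220)
V = 13086449419/45620927660 (V = (-18398/(-9163) + ((2050 + 9512)/(-813 - 6568))/(-14840))/7 = (-18398*(-1/9163) + (11562/(-7381))*(-1/14840))/7 = (18398/9163 + (11562*(-1/7381))*(-1/14840))/7 = (18398/9163 - 11562/7381*(-1/14840))/7 = (18398/9163 + 5781/54767020)/7 = (⅐)*(13086449419/6517275380) = 13086449419/45620927660 ≈ 0.28685)
V + b = 13086449419/45620927660 - 7220 = -329370011255781/45620927660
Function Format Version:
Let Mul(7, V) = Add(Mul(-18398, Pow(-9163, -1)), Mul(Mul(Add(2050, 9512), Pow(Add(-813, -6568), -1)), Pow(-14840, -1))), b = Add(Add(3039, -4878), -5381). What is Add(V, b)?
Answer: Rational(-329370011255781, 45620927660) ≈ -7219.7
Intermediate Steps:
b = -7220 (b = Add(-1839, -5381) = -7220)
V = Rational(13086449419, 45620927660) (V = Mul(Rational(1, 7), Add(Mul(-18398, Pow(-9163, -1)), Mul(Mul(Add(2050, 9512), Pow(Add(-813, -6568), -1)), Pow(-14840, -1)))) = Mul(Rational(1, 7), Add(Mul(-18398, Rational(-1, 9163)), Mul(Mul(11562, Pow(-7381, -1)), Rational(-1, 14840)))) = Mul(Rational(1, 7), Add(Rational(18398, 9163), Mul(Mul(11562, Rational(-1, 7381)), Rational(-1, 14840)))) = Mul(Rational(1, 7), Add(Rational(18398, 9163), Mul(Rational(-11562, 7381), Rational(-1, 14840)))) = Mul(Rational(1, 7), Add(Rational(18398, 9163), Rational(5781, 54767020))) = Mul(Rational(1, 7), Rational(13086449419, 6517275380)) = Rational(13086449419, 45620927660) ≈ 0.28685)
Add(V, b) = Add(Rational(13086449419, 45620927660), -7220) = Rational(-329370011255781, 45620927660)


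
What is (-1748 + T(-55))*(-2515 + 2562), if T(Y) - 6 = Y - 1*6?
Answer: -84741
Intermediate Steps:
T(Y) = Y (T(Y) = 6 + (Y - 1*6) = 6 + (Y - 6) = 6 + (-6 + Y) = Y)
(-1748 + T(-55))*(-2515 + 2562) = (-1748 - 55)*(-2515 + 2562) = -1803*47 = -84741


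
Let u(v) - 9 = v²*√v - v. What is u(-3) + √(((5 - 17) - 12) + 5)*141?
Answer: 12 + 9*I*√3 + 141*I*√19 ≈ 12.0 + 630.19*I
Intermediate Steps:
u(v) = 9 + v^(5/2) - v (u(v) = 9 + (v²*√v - v) = 9 + (v^(5/2) - v) = 9 + v^(5/2) - v)
u(-3) + √(((5 - 17) - 12) + 5)*141 = (9 + (-3)^(5/2) - 1*(-3)) + √(((5 - 17) - 12) + 5)*141 = (9 + 9*I*√3 + 3) + √((-12 - 12) + 5)*141 = (12 + 9*I*√3) + √(-24 + 5)*141 = (12 + 9*I*√3) + √(-19)*141 = (12 + 9*I*√3) + (I*√19)*141 = (12 + 9*I*√3) + 141*I*√19 = 12 + 9*I*√3 + 141*I*√19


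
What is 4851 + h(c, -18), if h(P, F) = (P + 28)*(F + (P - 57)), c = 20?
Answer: 2211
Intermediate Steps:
h(P, F) = (28 + P)*(-57 + F + P) (h(P, F) = (28 + P)*(F + (-57 + P)) = (28 + P)*(-57 + F + P))
4851 + h(c, -18) = 4851 + (-1596 + 20² - 29*20 + 28*(-18) - 18*20) = 4851 + (-1596 + 400 - 580 - 504 - 360) = 4851 - 2640 = 2211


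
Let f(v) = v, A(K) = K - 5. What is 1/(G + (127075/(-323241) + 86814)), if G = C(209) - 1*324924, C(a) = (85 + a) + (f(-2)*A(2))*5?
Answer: -323241/76862311501 ≈ -4.2055e-6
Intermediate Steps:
A(K) = -5 + K
C(a) = 115 + a (C(a) = (85 + a) - 2*(-5 + 2)*5 = (85 + a) - 2*(-3)*5 = (85 + a) + 6*5 = (85 + a) + 30 = 115 + a)
G = -324600 (G = (115 + 209) - 1*324924 = 324 - 324924 = -324600)
1/(G + (127075/(-323241) + 86814)) = 1/(-324600 + (127075/(-323241) + 86814)) = 1/(-324600 + (127075*(-1/323241) + 86814)) = 1/(-324600 + (-127075/323241 + 86814)) = 1/(-324600 + 28061717099/323241) = 1/(-76862311501/323241) = -323241/76862311501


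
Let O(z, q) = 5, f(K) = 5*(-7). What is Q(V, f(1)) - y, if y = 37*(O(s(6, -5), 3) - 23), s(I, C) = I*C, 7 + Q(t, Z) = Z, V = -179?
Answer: 624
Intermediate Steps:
f(K) = -35
Q(t, Z) = -7 + Z
s(I, C) = C*I
y = -666 (y = 37*(5 - 23) = 37*(-18) = -666)
Q(V, f(1)) - y = (-7 - 35) - 1*(-666) = -42 + 666 = 624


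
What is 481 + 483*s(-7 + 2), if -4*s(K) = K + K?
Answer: 3377/2 ≈ 1688.5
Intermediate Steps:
s(K) = -K/2 (s(K) = -(K + K)/4 = -K/2)
481 + 483*s(-7 + 2) = 481 + 483*(-(-7 + 2)/2) = 481 + 483*(-½*(-5)) = 481 + 483*(5/2) = 481 + 2415/2 = 3377/2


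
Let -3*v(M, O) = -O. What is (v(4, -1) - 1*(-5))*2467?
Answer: 34538/3 ≈ 11513.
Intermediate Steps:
v(M, O) = O/3 (v(M, O) = -(-1)*O/3 = O/3)
(v(4, -1) - 1*(-5))*2467 = ((1/3)*(-1) - 1*(-5))*2467 = (-1/3 + 5)*2467 = (14/3)*2467 = 34538/3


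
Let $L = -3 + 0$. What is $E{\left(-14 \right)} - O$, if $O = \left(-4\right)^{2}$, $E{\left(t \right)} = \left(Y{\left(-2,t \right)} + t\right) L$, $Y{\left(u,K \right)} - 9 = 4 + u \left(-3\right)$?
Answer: $-31$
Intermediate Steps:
$L = -3$
$Y{\left(u,K \right)} = 13 - 3 u$ ($Y{\left(u,K \right)} = 9 + \left(4 + u \left(-3\right)\right) = 9 - \left(-4 + 3 u\right) = 13 - 3 u$)
$E{\left(t \right)} = -57 - 3 t$ ($E{\left(t \right)} = \left(\left(13 - -6\right) + t\right) \left(-3\right) = \left(\left(13 + 6\right) + t\right) \left(-3\right) = \left(19 + t\right) \left(-3\right) = -57 - 3 t$)
$O = 16$
$E{\left(-14 \right)} - O = \left(-57 - -42\right) - 16 = \left(-57 + 42\right) - 16 = -15 - 16 = -31$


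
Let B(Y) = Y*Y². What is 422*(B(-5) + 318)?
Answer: 81446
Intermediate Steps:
B(Y) = Y³
422*(B(-5) + 318) = 422*((-5)³ + 318) = 422*(-125 + 318) = 422*193 = 81446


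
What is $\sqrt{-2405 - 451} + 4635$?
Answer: $4635 + 2 i \sqrt{714} \approx 4635.0 + 53.442 i$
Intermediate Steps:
$\sqrt{-2405 - 451} + 4635 = \sqrt{-2856} + 4635 = 2 i \sqrt{714} + 4635 = 4635 + 2 i \sqrt{714}$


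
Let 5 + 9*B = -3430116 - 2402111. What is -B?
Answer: 5832232/9 ≈ 6.4803e+5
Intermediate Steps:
B = -5832232/9 (B = -5/9 + (-3430116 - 2402111)/9 = -5/9 + (1/9)*(-5832227) = -5/9 - 5832227/9 = -5832232/9 ≈ -6.4803e+5)
-B = -1*(-5832232/9) = 5832232/9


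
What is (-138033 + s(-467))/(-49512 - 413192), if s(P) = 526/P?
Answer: 64461937/216082768 ≈ 0.29832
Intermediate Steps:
(-138033 + s(-467))/(-49512 - 413192) = (-138033 + 526/(-467))/(-49512 - 413192) = (-138033 + 526*(-1/467))/(-462704) = (-138033 - 526/467)*(-1/462704) = -64461937/467*(-1/462704) = 64461937/216082768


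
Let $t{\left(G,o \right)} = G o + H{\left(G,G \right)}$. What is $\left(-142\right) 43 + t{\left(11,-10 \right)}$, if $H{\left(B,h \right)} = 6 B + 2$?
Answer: $-6148$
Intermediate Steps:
$H{\left(B,h \right)} = 2 + 6 B$
$t{\left(G,o \right)} = 2 + 6 G + G o$ ($t{\left(G,o \right)} = G o + \left(2 + 6 G\right) = 2 + 6 G + G o$)
$\left(-142\right) 43 + t{\left(11,-10 \right)} = \left(-142\right) 43 + \left(2 + 6 \cdot 11 + 11 \left(-10\right)\right) = -6106 + \left(2 + 66 - 110\right) = -6106 - 42 = -6148$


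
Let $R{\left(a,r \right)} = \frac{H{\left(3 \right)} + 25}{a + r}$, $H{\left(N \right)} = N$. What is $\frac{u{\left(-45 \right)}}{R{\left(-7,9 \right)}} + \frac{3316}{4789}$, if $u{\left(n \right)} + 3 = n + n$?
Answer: $- \frac{398953}{67046} \approx -5.9504$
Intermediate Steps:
$R{\left(a,r \right)} = \frac{28}{a + r}$ ($R{\left(a,r \right)} = \frac{3 + 25}{a + r} = \frac{28}{a + r}$)
$u{\left(n \right)} = -3 + 2 n$ ($u{\left(n \right)} = -3 + \left(n + n\right) = -3 + 2 n$)
$\frac{u{\left(-45 \right)}}{R{\left(-7,9 \right)}} + \frac{3316}{4789} = \frac{-3 + 2 \left(-45\right)}{28 \frac{1}{-7 + 9}} + \frac{3316}{4789} = \frac{-3 - 90}{28 \cdot \frac{1}{2}} + 3316 \cdot \frac{1}{4789} = - \frac{93}{28 \cdot \frac{1}{2}} + \frac{3316}{4789} = - \frac{93}{14} + \frac{3316}{4789} = - \frac{398953}{67046}$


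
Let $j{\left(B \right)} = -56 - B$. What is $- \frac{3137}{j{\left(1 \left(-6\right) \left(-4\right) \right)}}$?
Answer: $\frac{3137}{80} \approx 39.213$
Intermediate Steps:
$- \frac{3137}{j{\left(1 \left(-6\right) \left(-4\right) \right)}} = - \frac{3137}{-56 - 1 \left(-6\right) \left(-4\right)} = - \frac{3137}{-56 - \left(-6\right) \left(-4\right)} = - \frac{3137}{-56 - 24} = - \frac{3137}{-80} = \left(-3137\right) \left(- \frac{1}{80}\right) = \frac{3137}{80}$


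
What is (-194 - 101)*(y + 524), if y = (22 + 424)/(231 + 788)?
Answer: -157648590/1019 ≈ -1.5471e+5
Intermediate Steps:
y = 446/1019 ≈ 0.43768
(-194 - 101)*(y + 524) = (-194 - 101)*(446/1019 + 524) = -295*534402/1019 = -157648590/1019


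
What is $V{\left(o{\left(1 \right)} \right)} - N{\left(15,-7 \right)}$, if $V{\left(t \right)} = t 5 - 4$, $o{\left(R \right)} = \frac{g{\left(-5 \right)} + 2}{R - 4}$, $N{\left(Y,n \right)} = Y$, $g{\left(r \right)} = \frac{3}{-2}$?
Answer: $- \frac{119}{6} \approx -19.833$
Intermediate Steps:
$g{\left(r \right)} = - \frac{3}{2}$ ($g{\left(r \right)} = 3 \left(- \frac{1}{2}\right) = - \frac{3}{2}$)
$o{\left(R \right)} = \frac{1}{2 \left(-4 + R\right)}$ ($o{\left(R \right)} = \frac{- \frac{3}{2} + 2}{R - 4} = \frac{1}{2 \left(-4 + R\right)}$)
$V{\left(t \right)} = -4 + 5 t$ ($V{\left(t \right)} = 5 t - 4 = -4 + 5 t$)
$V{\left(o{\left(1 \right)} \right)} - N{\left(15,-7 \right)} = \left(-4 + 5 \frac{1}{2 \left(-4 + 1\right)}\right) - 15 = \left(-4 + 5 \frac{1}{2 \left(-3\right)}\right) - 15 = \left(-4 + 5 \cdot \frac{1}{2} \left(- \frac{1}{3}\right)\right) - 15 = \left(-4 + 5 \left(- \frac{1}{6}\right)\right) - 15 = \left(-4 - \frac{5}{6}\right) - 15 = - \frac{29}{6} - 15 = - \frac{119}{6}$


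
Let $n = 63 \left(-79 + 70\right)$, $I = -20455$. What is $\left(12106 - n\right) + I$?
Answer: $-7782$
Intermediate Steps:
$n = -567$ ($n = 63 \left(-9\right) = -567$)
$\left(12106 - n\right) + I = \left(12106 - -567\right) - 20455 = \left(12106 + 567\right) - 20455 = 12673 - 20455 = -7782$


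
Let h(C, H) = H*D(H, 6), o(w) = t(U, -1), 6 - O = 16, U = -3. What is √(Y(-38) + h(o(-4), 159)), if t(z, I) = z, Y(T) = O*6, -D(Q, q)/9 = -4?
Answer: 4*√354 ≈ 75.260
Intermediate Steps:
D(Q, q) = 36 (D(Q, q) = -9*(-4) = 36)
O = -10 (O = 6 - 1*16 = 6 - 16 = -10)
Y(T) = -60 (Y(T) = -10*6 = -60)
o(w) = -3
h(C, H) = 36*H (h(C, H) = H*36 = 36*H)
√(Y(-38) + h(o(-4), 159)) = √(-60 + 36*159) = √(-60 + 5724) = √5664 = 4*√354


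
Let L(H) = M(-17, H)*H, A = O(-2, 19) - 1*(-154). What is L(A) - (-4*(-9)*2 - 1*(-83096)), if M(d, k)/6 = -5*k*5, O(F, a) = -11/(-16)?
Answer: -470067379/128 ≈ -3.6724e+6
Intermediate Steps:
O(F, a) = 11/16 (O(F, a) = -11*(-1/16) = 11/16)
M(d, k) = -150*k (M(d, k) = 6*(-5*k*5) = 6*(-25*k) = -150*k)
A = 2475/16 (A = 11/16 - 1*(-154) = 11/16 + 154 = 2475/16 ≈ 154.69)
L(H) = -150*H² (L(H) = (-150*H)*H = -150*H²)
L(A) - (-4*(-9)*2 - 1*(-83096)) = -150*(2475/16)² - (-4*(-9)*2 - 1*(-83096)) = -150*6125625/256 - (36*2 + 83096) = -459421875/128 - (72 + 83096) = -459421875/128 - 1*83168 = -459421875/128 - 83168 = -470067379/128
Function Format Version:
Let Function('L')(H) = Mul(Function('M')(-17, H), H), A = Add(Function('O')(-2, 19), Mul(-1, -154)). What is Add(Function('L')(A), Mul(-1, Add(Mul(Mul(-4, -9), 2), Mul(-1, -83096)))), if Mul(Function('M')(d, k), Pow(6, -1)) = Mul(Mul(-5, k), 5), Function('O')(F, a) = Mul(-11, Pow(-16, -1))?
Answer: Rational(-470067379, 128) ≈ -3.6724e+6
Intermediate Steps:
Function('O')(F, a) = Rational(11, 16) (Function('O')(F, a) = Mul(-11, Rational(-1, 16)) = Rational(11, 16))
Function('M')(d, k) = Mul(-150, k) (Function('M')(d, k) = Mul(6, Mul(Mul(-5, k), 5)) = Mul(6, Mul(-25, k)) = Mul(-150, k))
A = Rational(2475, 16) (A = Add(Rational(11, 16), Mul(-1, -154)) = Add(Rational(11, 16), 154) = Rational(2475, 16) ≈ 154.69)
Function('L')(H) = Mul(-150, Pow(H, 2)) (Function('L')(H) = Mul(Mul(-150, H), H) = Mul(-150, Pow(H, 2)))
Add(Function('L')(A), Mul(-1, Add(Mul(Mul(-4, -9), 2), Mul(-1, -83096)))) = Add(Mul(-150, Pow(Rational(2475, 16), 2)), Mul(-1, Add(Mul(Mul(-4, -9), 2), Mul(-1, -83096)))) = Add(Mul(-150, Rational(6125625, 256)), Mul(-1, Add(Mul(36, 2), 83096))) = Add(Rational(-459421875, 128), Mul(-1, Add(72, 83096))) = Add(Rational(-459421875, 128), Mul(-1, 83168)) = Add(Rational(-459421875, 128), -83168) = Rational(-470067379, 128)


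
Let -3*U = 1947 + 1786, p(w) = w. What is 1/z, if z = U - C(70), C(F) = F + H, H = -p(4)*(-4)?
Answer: -3/3991 ≈ -0.00075169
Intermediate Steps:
H = 16 (H = -1*4*(-4) = -4*(-4) = 16)
U = -3733/3 (U = -(1947 + 1786)/3 = -⅓*3733 = -3733/3 ≈ -1244.3)
C(F) = 16 + F (C(F) = F + 16 = 16 + F)
z = -3991/3 (z = -3733/3 - (16 + 70) = -3733/3 - 1*86 = -3733/3 - 86 = -3991/3 ≈ -1330.3)
1/z = 1/(-3991/3) = -3/3991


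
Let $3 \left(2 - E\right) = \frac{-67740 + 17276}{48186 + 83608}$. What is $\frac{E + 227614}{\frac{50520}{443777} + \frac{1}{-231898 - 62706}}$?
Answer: $\frac{5882925626175709597504}{2942225328350373} \approx 1.9995 \cdot 10^{6}$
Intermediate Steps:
$E = \frac{420614}{197691}$ ($E = 2 - \frac{\left(-67740 + 17276\right) \frac{1}{48186 + 83608}}{3} = 2 - \frac{\left(-50464\right) \frac{1}{131794}}{3} = 2 - - \frac{25232}{197691} = 2 + \frac{25232}{197691} = \frac{420614}{197691} \approx 2.1276$)
$\frac{E + 227614}{\frac{50520}{443777} + \frac{1}{-231898 - 62706}} = \frac{\frac{420614}{197691} + 227614}{\frac{50520}{443777} + \frac{1}{-231898 - 62706}} = \frac{44997659888}{197691 \left(50520 \cdot \frac{1}{443777} + \frac{1}{-294604}\right)} = \frac{44997659888}{197691 \left(\frac{50520}{443777} - \frac{1}{294604}\right)} = \frac{44997659888}{197691 \cdot \frac{14882950303}{130738479308}} = \frac{44997659888}{197691} \cdot \frac{130738479308}{14882950303} = \frac{5882925626175709597504}{2942225328350373}$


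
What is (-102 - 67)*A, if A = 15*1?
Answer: -2535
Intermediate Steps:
A = 15
(-102 - 67)*A = (-102 - 67)*15 = -169*15 = -2535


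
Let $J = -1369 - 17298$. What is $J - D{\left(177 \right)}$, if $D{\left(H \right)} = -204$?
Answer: $-18463$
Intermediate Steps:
$J = -18667$
$J - D{\left(177 \right)} = -18667 - -204 = -18667 + 204 = -18463$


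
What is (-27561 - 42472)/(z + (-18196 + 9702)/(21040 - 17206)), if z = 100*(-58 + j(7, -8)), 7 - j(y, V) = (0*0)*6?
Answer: 134253261/9780947 ≈ 13.726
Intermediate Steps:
j(y, V) = 7 (j(y, V) = 7 - 0*0*6 = 7 - 0*6 = 7 - 1*0 = 7 + 0 = 7)
z = -5100 (z = 100*(-58 + 7) = 100*(-51) = -5100)
(-27561 - 42472)/(z + (-18196 + 9702)/(21040 - 17206)) = (-27561 - 42472)/(-5100 + (-18196 + 9702)/(21040 - 17206)) = -70033/(-5100 - 8494/3834) = -70033/(-5100 - 8494*1/3834) = -70033/(-5100 - 4247/1917) = -70033/(-9780947/1917) = -70033*(-1917/9780947) = 134253261/9780947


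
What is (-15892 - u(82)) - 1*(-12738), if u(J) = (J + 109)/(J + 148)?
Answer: -725611/230 ≈ -3154.8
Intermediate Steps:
u(J) = (109 + J)/(148 + J)
(-15892 - u(82)) - 1*(-12738) = (-15892 - (109 + 82)/(148 + 82)) - 1*(-12738) = (-15892 - 191/230) + 12738 = -3655351/230 + 12738 = -725611/230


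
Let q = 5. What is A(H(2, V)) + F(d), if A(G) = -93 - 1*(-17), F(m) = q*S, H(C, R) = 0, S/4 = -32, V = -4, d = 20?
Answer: -716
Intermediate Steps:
S = -128 (S = 4*(-32) = -128)
F(m) = -640 (F(m) = 5*(-128) = -640)
A(G) = -76 (A(G) = -93 + 17 = -76)
A(H(2, V)) + F(d) = -76 - 640 = -716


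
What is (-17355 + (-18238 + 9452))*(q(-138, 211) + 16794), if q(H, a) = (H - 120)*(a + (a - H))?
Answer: 3337839726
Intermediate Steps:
q(H, a) = (-120 + H)*(-H + 2*a)
(-17355 + (-18238 + 9452))*(q(-138, 211) + 16794) = (-17355 + (-18238 + 9452))*((-1*(-138)² - 240*211 + 120*(-138) + 2*(-138)*211) + 16794) = (-17355 - 8786)*((-1*19044 - 50640 - 16560 - 58236) + 16794) = -26141*((-19044 - 50640 - 16560 - 58236) + 16794) = -26141*(-144480 + 16794) = -26141*(-127686) = 3337839726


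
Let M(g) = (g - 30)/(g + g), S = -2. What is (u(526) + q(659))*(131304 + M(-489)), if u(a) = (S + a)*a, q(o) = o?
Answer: 11826370345391/326 ≈ 3.6277e+10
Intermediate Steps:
M(g) = (-30 + g)/(2*g) (M(g) = (-30 + g)/((2*g)) = (-30 + g)*(1/(2*g)) = (-30 + g)/(2*g))
u(a) = a*(-2 + a) (u(a) = (-2 + a)*a = a*(-2 + a))
(u(526) + q(659))*(131304 + M(-489)) = (526*(-2 + 526) + 659)*(131304 + (½)*(-30 - 489)/(-489)) = (526*524 + 659)*(131304 + (½)*(-1/489)*(-519)) = (275624 + 659)*(131304 + 173/326) = 276283*(42805277/326) = 11826370345391/326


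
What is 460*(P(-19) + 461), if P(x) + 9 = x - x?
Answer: 207920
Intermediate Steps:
P(x) = -9 (P(x) = -9 + (x - x) = -9 + 0 = -9)
460*(P(-19) + 461) = 460*(-9 + 461) = 460*452 = 207920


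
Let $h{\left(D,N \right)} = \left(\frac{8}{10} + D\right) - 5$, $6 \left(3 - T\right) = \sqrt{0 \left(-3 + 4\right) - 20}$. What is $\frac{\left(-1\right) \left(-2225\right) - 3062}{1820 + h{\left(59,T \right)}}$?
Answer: $- \frac{4185}{9374} \approx -0.44645$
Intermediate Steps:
$T = 3 - \frac{i \sqrt{5}}{3}$ ($T = 3 - \frac{\sqrt{0 \left(-3 + 4\right) - 20}}{6} = 3 - \frac{\sqrt{0 \cdot 1 - 20}}{6} = 3 - \frac{\sqrt{0 - 20}}{6} = 3 - \frac{\sqrt{-20}}{6} = 3 - \frac{2 i \sqrt{5}}{6} = 3 - \frac{i \sqrt{5}}{3} \approx 3.0 - 0.74536 i$)
$h{\left(D,N \right)} = - \frac{21}{5} + D$ ($h{\left(D,N \right)} = \left(8 \cdot \frac{1}{10} + D\right) - 5 = \left(\frac{4}{5} + D\right) - 5 = - \frac{21}{5} + D$)
$\frac{\left(-1\right) \left(-2225\right) - 3062}{1820 + h{\left(59,T \right)}} = \frac{\left(-1\right) \left(-2225\right) - 3062}{1820 + \left(- \frac{21}{5} + 59\right)} = \frac{2225 - 3062}{1820 + \frac{274}{5}} = - \frac{837}{\frac{9374}{5}} = \left(-837\right) \frac{5}{9374} = - \frac{4185}{9374}$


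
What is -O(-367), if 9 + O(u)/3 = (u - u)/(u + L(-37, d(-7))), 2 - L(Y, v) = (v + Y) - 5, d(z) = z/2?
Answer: 27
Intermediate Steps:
d(z) = z/2 (d(z) = z*(½) = z/2)
L(Y, v) = 7 - Y - v (L(Y, v) = 2 - ((v + Y) - 5) = 2 - ((Y + v) - 5) = 2 - (-5 + Y + v) = 2 + (5 - Y - v) = 7 - Y - v)
O(u) = -27 (O(u) = -27 + 3*((u - u)/(u + (7 - 1*(-37) - (-7)/2))) = -27 + 3*(0/(u + (7 + 37 - 1*(-7/2)))) = -27 + 3*(0/(u + (7 + 37 + 7/2))) = -27 + 3*(0/(u + 95/2)) = -27 + 3*(0/(95/2 + u)) = -27 + 3*0 = -27 + 0 = -27)
-O(-367) = -1*(-27) = 27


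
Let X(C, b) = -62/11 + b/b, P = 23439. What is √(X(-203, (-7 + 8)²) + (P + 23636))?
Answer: √5695514/11 ≈ 216.96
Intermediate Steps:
X(C, b) = -51/11 (X(C, b) = -62*1/11 + 1 = -62/11 + 1 = -51/11)
√(X(-203, (-7 + 8)²) + (P + 23636)) = √(-51/11 + (23439 + 23636)) = √(-51/11 + 47075) = √(517774/11) = √5695514/11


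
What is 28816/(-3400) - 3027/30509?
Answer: -111179893/12966325 ≈ -8.5745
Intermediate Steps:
28816/(-3400) - 3027/30509 = 28816*(-1/3400) - 3027*1/30509 = -3602/425 - 3027/30509 = -111179893/12966325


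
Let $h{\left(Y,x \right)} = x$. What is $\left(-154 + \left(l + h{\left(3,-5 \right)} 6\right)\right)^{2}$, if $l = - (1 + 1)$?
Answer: $34596$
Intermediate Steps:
$l = -2$ ($l = \left(-1\right) 2 = -2$)
$\left(-154 + \left(l + h{\left(3,-5 \right)} 6\right)\right)^{2} = \left(-154 - 32\right)^{2} = \left(-186\right)^{2} = 34596$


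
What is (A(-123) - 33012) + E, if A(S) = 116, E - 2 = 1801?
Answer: -31093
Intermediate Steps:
E = 1803 (E = 2 + 1801 = 1803)
(A(-123) - 33012) + E = (116 - 33012) + 1803 = -32896 + 1803 = -31093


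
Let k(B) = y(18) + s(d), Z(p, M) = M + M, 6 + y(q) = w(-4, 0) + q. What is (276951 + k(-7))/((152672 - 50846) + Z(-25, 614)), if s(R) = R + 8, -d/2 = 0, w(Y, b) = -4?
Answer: 276967/103054 ≈ 2.6876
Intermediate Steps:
d = 0 (d = -2*0 = 0)
s(R) = 8 + R
y(q) = -10 + q (y(q) = -6 + (-4 + q) = -10 + q)
Z(p, M) = 2*M
k(B) = 16 (k(B) = (-10 + 18) + (8 + 0) = 8 + 8 = 16)
(276951 + k(-7))/((152672 - 50846) + Z(-25, 614)) = (276951 + 16)/((152672 - 50846) + 2*614) = 276967/(101826 + 1228) = 276967/103054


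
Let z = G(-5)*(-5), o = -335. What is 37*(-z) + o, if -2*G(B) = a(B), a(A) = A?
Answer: 255/2 ≈ 127.50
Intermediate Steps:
G(B) = -B/2
z = -25/2 (z = -1/2*(-5)*(-5) = (5/2)*(-5) = -25/2 ≈ -12.500)
37*(-z) + o = 37*(-1*(-25/2)) - 335 = 37*(25/2) - 335 = 925/2 - 335 = 255/2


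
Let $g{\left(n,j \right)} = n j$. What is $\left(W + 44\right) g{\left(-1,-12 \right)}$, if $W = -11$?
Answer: $396$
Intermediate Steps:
$g{\left(n,j \right)} = j n$
$\left(W + 44\right) g{\left(-1,-12 \right)} = \left(-11 + 44\right) \left(\left(-12\right) \left(-1\right)\right) = 33 \cdot 12 = 396$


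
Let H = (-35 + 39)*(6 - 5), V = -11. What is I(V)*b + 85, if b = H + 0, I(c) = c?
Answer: 41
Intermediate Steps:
H = 4 (H = 4*1 = 4)
b = 4 (b = 4 + 0 = 4)
I(V)*b + 85 = -11*4 + 85 = -44 + 85 = 41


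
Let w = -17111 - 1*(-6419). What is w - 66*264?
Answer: -28116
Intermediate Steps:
w = -10692 (w = -17111 + 6419 = -10692)
w - 66*264 = -10692 - 66*264 = -10692 - 1*17424 = -10692 - 17424 = -28116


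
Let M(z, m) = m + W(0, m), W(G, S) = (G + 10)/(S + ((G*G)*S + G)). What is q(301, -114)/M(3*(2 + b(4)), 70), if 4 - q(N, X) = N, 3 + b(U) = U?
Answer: -2079/491 ≈ -4.2342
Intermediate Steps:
b(U) = -3 + U
q(N, X) = 4 - N
W(G, S) = (10 + G)/(G + S + S*G²) (W(G, S) = (10 + G)/(S + (G²*S + G)) = (10 + G)/(S + (S*G² + G)) = (10 + G)/(S + (G + S*G²)) = (10 + G)/(G + S + S*G²))
M(z, m) = m + 10/m (M(z, m) = m + (10 + 0)/(0 + m + m*0²) = m + 10/(0 + m + m*0) = m + 10/(0 + m + 0) = m + 10/m)
q(301, -114)/M(3*(2 + b(4)), 70) = (4 - 1*301)/(70 + 10/70) = (4 - 301)/(70 + 10*(1/70)) = -297/(70 + ⅐) = -297/491/7 = -297*7/491 = -2079/491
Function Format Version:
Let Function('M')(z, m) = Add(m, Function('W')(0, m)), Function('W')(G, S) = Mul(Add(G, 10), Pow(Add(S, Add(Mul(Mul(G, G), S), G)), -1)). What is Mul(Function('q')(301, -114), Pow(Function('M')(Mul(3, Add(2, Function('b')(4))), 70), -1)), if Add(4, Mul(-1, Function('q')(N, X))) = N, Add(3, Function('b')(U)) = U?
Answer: Rational(-2079, 491) ≈ -4.2342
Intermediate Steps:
Function('b')(U) = Add(-3, U)
Function('q')(N, X) = Add(4, Mul(-1, N))
Function('W')(G, S) = Mul(Pow(Add(G, S, Mul(S, Pow(G, 2))), -1), Add(10, G)) (Function('W')(G, S) = Mul(Add(10, G), Pow(Add(S, Add(Mul(Pow(G, 2), S), G)), -1)) = Mul(Add(10, G), Pow(Add(S, Add(Mul(S, Pow(G, 2)), G)), -1)) = Mul(Add(10, G), Pow(Add(S, Add(G, Mul(S, Pow(G, 2)))), -1)) = Mul(Add(10, G), Pow(Add(G, S, Mul(S, Pow(G, 2))), -1)) = Mul(Pow(Add(G, S, Mul(S, Pow(G, 2))), -1), Add(10, G)))
Function('M')(z, m) = Add(m, Mul(10, Pow(m, -1))) (Function('M')(z, m) = Add(m, Mul(Pow(Add(0, m, Mul(m, Pow(0, 2))), -1), Add(10, 0))) = Add(m, Mul(Pow(Add(0, m, Mul(m, 0)), -1), 10)) = Add(m, Mul(Pow(Add(0, m, 0), -1), 10)) = Add(m, Mul(Pow(m, -1), 10)) = Add(m, Mul(10, Pow(m, -1))))
Mul(Function('q')(301, -114), Pow(Function('M')(Mul(3, Add(2, Function('b')(4))), 70), -1)) = Mul(Add(4, Mul(-1, 301)), Pow(Add(70, Mul(10, Pow(70, -1))), -1)) = Mul(Add(4, -301), Pow(Add(70, Mul(10, Rational(1, 70))), -1)) = Mul(-297, Pow(Add(70, Rational(1, 7)), -1)) = Mul(-297, Pow(Rational(491, 7), -1)) = Mul(-297, Rational(7, 491)) = Rational(-2079, 491)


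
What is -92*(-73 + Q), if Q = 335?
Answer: -24104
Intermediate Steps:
-92*(-73 + Q) = -92*(-73 + 335) = -92*262 = -24104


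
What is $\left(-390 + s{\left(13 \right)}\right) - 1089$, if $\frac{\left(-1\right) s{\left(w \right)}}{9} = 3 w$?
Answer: $-1830$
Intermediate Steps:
$s{\left(w \right)} = - 27 w$ ($s{\left(w \right)} = - 9 \cdot 3 w = - 27 w$)
$\left(-390 + s{\left(13 \right)}\right) - 1089 = \left(-390 - 351\right) - 1089 = -741 - 1089 = -1830$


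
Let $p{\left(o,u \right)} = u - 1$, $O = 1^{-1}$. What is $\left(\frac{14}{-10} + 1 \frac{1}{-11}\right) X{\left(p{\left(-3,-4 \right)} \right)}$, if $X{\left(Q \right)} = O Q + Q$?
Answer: $\frac{164}{11} \approx 14.909$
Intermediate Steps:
$O = 1$
$p{\left(o,u \right)} = -1 + u$
$X{\left(Q \right)} = 2 Q$ ($X{\left(Q \right)} = 1 Q + Q = Q + Q = 2 Q$)
$\left(\frac{14}{-10} + 1 \frac{1}{-11}\right) X{\left(p{\left(-3,-4 \right)} \right)} = \left(\frac{14}{-10} + 1 \frac{1}{-11}\right) 2 \left(-1 - 4\right) = \left(14 \left(- \frac{1}{10}\right) + 1 \left(- \frac{1}{11}\right)\right) 2 \left(-5\right) = \left(- \frac{7}{5} - \frac{1}{11}\right) \left(-10\right) = \left(- \frac{82}{55}\right) \left(-10\right) = \frac{164}{11}$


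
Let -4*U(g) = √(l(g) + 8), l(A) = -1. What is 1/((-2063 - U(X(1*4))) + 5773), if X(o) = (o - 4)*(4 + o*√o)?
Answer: 8480/31460799 - 4*√7/220225593 ≈ 0.00026949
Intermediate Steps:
X(o) = (-4 + o)*(4 + o^(3/2))
U(g) = -√7/4 (U(g) = -√(-1 + 8)/4 = -√7/4)
1/((-2063 - U(X(1*4))) + 5773) = 1/((-2063 - (-1)*√7/4) + 5773) = 1/((-2063 + √7/4) + 5773) = 1/(3710 + √7/4)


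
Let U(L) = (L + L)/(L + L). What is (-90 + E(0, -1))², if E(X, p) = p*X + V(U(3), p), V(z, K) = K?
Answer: 8281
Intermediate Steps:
U(L) = 1 (U(L) = (2*L)/((2*L)) = (2*L)*(1/(2*L)) = 1)
E(X, p) = p + X*p (E(X, p) = p*X + p = X*p + p = p + X*p)
(-90 + E(0, -1))² = (-90 - (1 + 0))² = (-90 - 1*1)² = (-90 - 1)² = (-91)² = 8281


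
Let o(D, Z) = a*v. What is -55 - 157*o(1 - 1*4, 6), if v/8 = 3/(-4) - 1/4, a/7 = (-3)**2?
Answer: 79073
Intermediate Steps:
a = 63 (a = 7*(-3)**2 = 7*9 = 63)
v = -8 (v = 8*(3/(-4) - 1/4) = 8*(3*(-1/4) - 1*1/4) = 8*(-3/4 - 1/4) = 8*(-1) = -8)
o(D, Z) = -504 (o(D, Z) = 63*(-8) = -504)
-55 - 157*o(1 - 1*4, 6) = -55 - 157*(-504) = -55 + 79128 = 79073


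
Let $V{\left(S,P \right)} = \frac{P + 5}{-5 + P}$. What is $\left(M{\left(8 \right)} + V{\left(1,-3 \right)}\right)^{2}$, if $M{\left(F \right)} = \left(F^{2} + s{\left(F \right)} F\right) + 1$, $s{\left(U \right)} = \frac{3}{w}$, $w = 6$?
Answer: $\frac{75625}{16} \approx 4726.6$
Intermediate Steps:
$s{\left(U \right)} = \frac{1}{2}$ ($s{\left(U \right)} = \frac{3}{6} = 3 \cdot \frac{1}{6} = \frac{1}{2}$)
$M{\left(F \right)} = 1 + F^{2} + \frac{F}{2}$ ($M{\left(F \right)} = \left(F^{2} + \frac{F}{2}\right) + 1 = 1 + F^{2} + \frac{F}{2}$)
$V{\left(S,P \right)} = \frac{5 + P}{-5 + P}$
$\left(M{\left(8 \right)} + V{\left(1,-3 \right)}\right)^{2} = \left(\left(1 + 8^{2} + \frac{1}{2} \cdot 8\right) + \frac{5 - 3}{-5 - 3}\right)^{2} = \left(\left(1 + 64 + 4\right) + \frac{1}{-8} \cdot 2\right)^{2} = \left(69 - \frac{1}{4}\right)^{2} = \left(\frac{275}{4}\right)^{2} = \frac{75625}{16}$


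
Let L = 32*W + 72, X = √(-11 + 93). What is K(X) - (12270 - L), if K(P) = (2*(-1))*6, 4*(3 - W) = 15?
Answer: -12234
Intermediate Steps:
W = -¾ (W = 3 - ¼*15 = 3 - 15/4 = -¾ ≈ -0.75000)
X = √82 ≈ 9.0554
K(P) = -12 (K(P) = -2*6 = -12)
L = 48 (L = 32*(-¾) + 72 = -24 + 72 = 48)
K(X) - (12270 - L) = -12 - (12270 - 1*48) = -12 - (12270 - 48) = -12 - 1*12222 = -12 - 12222 = -12234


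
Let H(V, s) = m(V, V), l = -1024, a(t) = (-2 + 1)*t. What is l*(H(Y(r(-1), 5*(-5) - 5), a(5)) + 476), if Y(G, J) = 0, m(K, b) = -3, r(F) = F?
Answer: -484352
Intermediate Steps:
a(t) = -t
H(V, s) = -3
l*(H(Y(r(-1), 5*(-5) - 5), a(5)) + 476) = -1024*(-3 + 476) = -1024*473 = -484352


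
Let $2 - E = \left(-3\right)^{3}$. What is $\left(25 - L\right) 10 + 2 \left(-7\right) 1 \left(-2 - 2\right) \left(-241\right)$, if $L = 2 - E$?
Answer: $-12976$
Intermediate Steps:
$E = 29$ ($E = 2 - \left(-3\right)^{3} = 2 - -27 = 2 + 27 = 29$)
$L = -27$ ($L = 2 - 29 = -27$)
$\left(25 - L\right) 10 + 2 \left(-7\right) 1 \left(-2 - 2\right) \left(-241\right) = \left(25 - -27\right) 10 + 2 \left(-7\right) 1 \left(-2 - 2\right) \left(-241\right) = \left(25 + 27\right) 10 + - 14 \cdot 1 \left(-4\right) \left(-241\right) = 52 \cdot 10 + \left(-14\right) \left(-4\right) \left(-241\right) = 520 + 56 \left(-241\right) = 520 - 13496 = -12976$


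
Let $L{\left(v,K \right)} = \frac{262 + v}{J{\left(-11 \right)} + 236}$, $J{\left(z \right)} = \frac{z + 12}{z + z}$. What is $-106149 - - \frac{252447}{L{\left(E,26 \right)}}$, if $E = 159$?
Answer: $\frac{327300339}{9262} \approx 35338.0$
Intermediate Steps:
$J{\left(z \right)} = \frac{12 + z}{2 z}$
$L{\left(v,K \right)} = \frac{5764}{5191} + \frac{22 v}{5191}$ ($L{\left(v,K \right)} = \frac{262 + v}{\frac{12 - 11}{2 \left(-11\right)} + 236} = \frac{262 + v}{\frac{1}{2} \left(- \frac{1}{11}\right) 1 + 236} = \frac{262 + v}{- \frac{1}{22} + 236} = \frac{262 + v}{\frac{5191}{22}} = \left(262 + v\right) \frac{22}{5191} = \frac{5764}{5191} + \frac{22 v}{5191}$)
$-106149 - - \frac{252447}{L{\left(E,26 \right)}} = -106149 - - \frac{252447}{\frac{5764}{5191} + \frac{22}{5191} \cdot 159} = -106149 - - \frac{252447}{\frac{5764}{5191} + \frac{3498}{5191}} = -106149 - - \frac{252447}{\frac{9262}{5191}} = -106149 - \left(-252447\right) \frac{5191}{9262} = -106149 - - \frac{1310452377}{9262} = -106149 + \frac{1310452377}{9262} = \frac{327300339}{9262}$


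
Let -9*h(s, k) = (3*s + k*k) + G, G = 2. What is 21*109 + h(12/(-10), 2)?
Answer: 34331/15 ≈ 2288.7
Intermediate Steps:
h(s, k) = -2/9 - s/3 - k²/9 (h(s, k) = -((3*s + k*k) + 2)/9 = -((3*s + k²) + 2)/9 = -((k² + 3*s) + 2)/9 = -(2 + k² + 3*s)/9 = -2/9 - s/3 - k²/9)
21*109 + h(12/(-10), 2) = 21*109 + (-2/9 - 4/(-10) - ⅑*2²) = 2289 + (-2/9 - 4*(-1)/10 - ⅑*4) = 2289 + (-2/9 - ⅓*(-6/5) - 4/9) = 2289 + (-2/9 + ⅖ - 4/9) = 2289 - 4/15 = 34331/15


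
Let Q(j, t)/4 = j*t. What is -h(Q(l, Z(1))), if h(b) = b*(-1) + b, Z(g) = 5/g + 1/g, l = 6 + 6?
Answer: 0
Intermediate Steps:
l = 12
Z(g) = 6/g (Z(g) = 5/g + 1/g = 6/g)
Q(j, t) = 4*j*t (Q(j, t) = 4*(j*t) = 4*j*t)
h(b) = 0 (h(b) = -b + b = 0)
-h(Q(l, Z(1))) = -1*0 = 0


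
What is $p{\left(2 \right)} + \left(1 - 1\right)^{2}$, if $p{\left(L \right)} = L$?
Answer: $2$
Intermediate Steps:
$p{\left(2 \right)} + \left(1 - 1\right)^{2} = 2 + \left(1 - 1\right)^{2} = 2 + 0^{2} = 2 + 0 = 2$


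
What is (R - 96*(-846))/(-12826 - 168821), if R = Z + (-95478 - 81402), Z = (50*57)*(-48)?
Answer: 77488/60549 ≈ 1.2798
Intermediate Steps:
Z = -136800 (Z = 2850*(-48) = -136800)
R = -313680 (R = -136800 + (-95478 - 81402) = -136800 - 176880 = -313680)
(R - 96*(-846))/(-12826 - 168821) = (-313680 - 96*(-846))/(-12826 - 168821) = (-313680 + 81216)/(-181647) = -232464*(-1/181647) = 77488/60549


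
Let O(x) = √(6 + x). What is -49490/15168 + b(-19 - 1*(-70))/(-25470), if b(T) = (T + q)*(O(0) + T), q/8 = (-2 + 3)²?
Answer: -12093989/3577120 - 59*√6/25470 ≈ -3.3866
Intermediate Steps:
q = 8 (q = 8*(-2 + 3)² = 8*1² = 8*1 = 8)
b(T) = (8 + T)*(T + √6) (b(T) = (T + 8)*(√(6 + 0) + T) = (8 + T)*(√6 + T) = (8 + T)*(T + √6))
-49490/15168 + b(-19 - 1*(-70))/(-25470) = -49490/15168 + ((-19 - 1*(-70))² + 8*(-19 - 1*(-70)) + 8*√6 + (-19 - 1*(-70))*√6)/(-25470) = -49490*1/15168 + ((-19 + 70)² + 8*(-19 + 70) + 8*√6 + (-19 + 70)*√6)*(-1/25470) = -24745/7584 + (51² + 8*51 + 8*√6 + 51*√6)*(-1/25470) = -24745/7584 + (2601 + 408 + 8*√6 + 51*√6)*(-1/25470) = -24745/7584 + (3009 + 59*√6)*(-1/25470) = -24745/7584 + (-1003/8490 - 59*√6/25470) = -12093989/3577120 - 59*√6/25470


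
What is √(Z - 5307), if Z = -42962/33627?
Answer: I*√6002468292777/33627 ≈ 72.858*I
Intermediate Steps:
Z = -42962/33627 (Z = -42962*1/33627 = -42962/33627 ≈ -1.2776)
√(Z - 5307) = √(-42962/33627 - 5307) = √(-178501451/33627) = I*√6002468292777/33627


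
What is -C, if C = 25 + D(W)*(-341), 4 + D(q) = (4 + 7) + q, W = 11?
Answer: 6113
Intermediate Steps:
D(q) = 7 + q (D(q) = -4 + ((4 + 7) + q) = -4 + (11 + q) = 7 + q)
C = -6113 (C = 25 + (7 + 11)*(-341) = 25 + 18*(-341) = 25 - 6138 = -6113)
-C = -1*(-6113) = 6113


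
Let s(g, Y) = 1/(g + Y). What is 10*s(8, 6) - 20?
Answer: -135/7 ≈ -19.286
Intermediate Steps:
s(g, Y) = 1/(Y + g)
10*s(8, 6) - 20 = 10/(6 + 8) - 20 = 10/14 - 20 = 10*(1/14) - 20 = 5/7 - 20 = -135/7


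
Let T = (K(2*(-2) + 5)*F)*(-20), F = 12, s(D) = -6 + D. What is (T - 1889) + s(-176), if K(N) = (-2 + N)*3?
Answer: -1351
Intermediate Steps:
K(N) = -6 + 3*N
T = 720 (T = ((-6 + 3*(2*(-2) + 5))*12)*(-20) = ((-6 + 3*(-4 + 5))*12)*(-20) = ((-6 + 3*1)*12)*(-20) = ((-6 + 3)*12)*(-20) = -3*12*(-20) = -36*(-20) = 720)
(T - 1889) + s(-176) = (720 - 1889) + (-6 - 176) = -1169 - 182 = -1351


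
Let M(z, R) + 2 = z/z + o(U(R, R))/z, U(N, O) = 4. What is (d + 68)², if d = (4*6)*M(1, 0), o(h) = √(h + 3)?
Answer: 5968 + 2112*√7 ≈ 11556.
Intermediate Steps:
o(h) = √(3 + h)
M(z, R) = -1 + √7/z (M(z, R) = -2 + (z/z + √(3 + 4)/z) = -2 + (1 + √7/z) = -1 + √7/z)
d = -24 + 24*√7 (d = (4*6)*((√7 - 1*1)/1) = 24*(1*(√7 - 1)) = 24*(1*(-1 + √7)) = 24*(-1 + √7) = -24 + 24*√7 ≈ 39.498)
(d + 68)² = ((-24 + 24*√7) + 68)² = (44 + 24*√7)²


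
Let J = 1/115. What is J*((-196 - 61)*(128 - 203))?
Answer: 3855/23 ≈ 167.61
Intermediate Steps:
J = 1/115 ≈ 0.0086956
J*((-196 - 61)*(128 - 203)) = ((-196 - 61)*(128 - 203))/115 = (-257*(-75))/115 = (1/115)*19275 = 3855/23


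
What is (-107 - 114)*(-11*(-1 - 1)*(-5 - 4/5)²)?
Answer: -4088942/25 ≈ -1.6356e+5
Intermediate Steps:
(-107 - 114)*(-11*(-1 - 1)*(-5 - 4/5)²) = -(-2431)*(-2*(-5 - 4*⅕)²) = -(-2431)*(-2*(-5 - ⅘)²) = -(-2431)*(-2*(-29/5)²) = -(-2431)*(-2*841/25) = -(-2431)*(-1682)/25 = -221*18502/25 = -4088942/25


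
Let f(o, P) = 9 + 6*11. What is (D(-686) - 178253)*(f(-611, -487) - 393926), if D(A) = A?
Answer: 70475304089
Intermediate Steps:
f(o, P) = 75 (f(o, P) = 9 + 66 = 75)
(D(-686) - 178253)*(f(-611, -487) - 393926) = (-686 - 178253)*(75 - 393926) = -178939*(-393851) = 70475304089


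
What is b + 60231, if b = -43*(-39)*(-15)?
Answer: 35076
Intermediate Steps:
b = -25155 (b = 1677*(-15) = -25155)
b + 60231 = -25155 + 60231 = 35076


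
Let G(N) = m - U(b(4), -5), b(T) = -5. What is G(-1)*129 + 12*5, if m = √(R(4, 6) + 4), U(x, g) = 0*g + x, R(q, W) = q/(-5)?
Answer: 705 + 516*√5/5 ≈ 935.76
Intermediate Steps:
R(q, W) = -q/5 (R(q, W) = q*(-⅕) = -q/5)
U(x, g) = x (U(x, g) = 0 + x = x)
m = 4*√5/5 (m = √(-⅕*4 + 4) = √(-⅘ + 4) = √(16/5) = 4*√5/5 ≈ 1.7889)
G(N) = 5 + 4*√5/5 (G(N) = 4*√5/5 - 1*(-5) = 4*√5/5 + 5 = 5 + 4*√5/5)
G(-1)*129 + 12*5 = (5 + 4*√5/5)*129 + 12*5 = (645 + 516*√5/5) + 60 = 705 + 516*√5/5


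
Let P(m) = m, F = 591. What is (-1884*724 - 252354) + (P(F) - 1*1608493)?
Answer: -3224272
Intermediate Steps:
(-1884*724 - 252354) + (P(F) - 1*1608493) = (-1884*724 - 252354) + (591 - 1*1608493) = (-1364016 - 252354) + (591 - 1608493) = -1616370 - 1607902 = -3224272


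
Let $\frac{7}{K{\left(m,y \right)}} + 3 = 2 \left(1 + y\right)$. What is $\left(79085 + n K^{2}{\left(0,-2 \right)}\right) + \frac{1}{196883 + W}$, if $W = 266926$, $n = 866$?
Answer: $\frac{936689640256}{11595225} \approx 80782.0$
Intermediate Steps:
$K{\left(m,y \right)} = \frac{7}{-1 + 2 y}$ ($K{\left(m,y \right)} = \frac{7}{-3 + 2 \left(1 + y\right)} = \frac{7}{-3 + \left(2 + 2 y\right)} = \frac{7}{-1 + 2 y}$)
$\left(79085 + n K^{2}{\left(0,-2 \right)}\right) + \frac{1}{196883 + W} = \left(79085 + 866 \left(\frac{7}{-1 + 2 \left(-2\right)}\right)^{2}\right) + \frac{1}{196883 + 266926} = \left(79085 + 866 \left(\frac{7}{-1 - 4}\right)^{2}\right) + \frac{1}{463809} = \left(79085 + 866 \left(\frac{7}{-5}\right)^{2}\right) + \frac{1}{463809} = \left(79085 + 866 \left(7 \left(- \frac{1}{5}\right)\right)^{2}\right) + \frac{1}{463809} = \left(79085 + 866 \left(- \frac{7}{5}\right)^{2}\right) + \frac{1}{463809} = \left(79085 + 866 \cdot \frac{49}{25}\right) + \frac{1}{463809} = \left(79085 + \frac{42434}{25}\right) + \frac{1}{463809} = \frac{2019559}{25} + \frac{1}{463809} = \frac{936689640256}{11595225}$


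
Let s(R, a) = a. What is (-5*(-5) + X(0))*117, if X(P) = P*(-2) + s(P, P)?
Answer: 2925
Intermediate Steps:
X(P) = -P (X(P) = P*(-2) + P = -2*P + P = -P)
(-5*(-5) + X(0))*117 = (-5*(-5) - 1*0)*117 = (25 + 0)*117 = 25*117 = 2925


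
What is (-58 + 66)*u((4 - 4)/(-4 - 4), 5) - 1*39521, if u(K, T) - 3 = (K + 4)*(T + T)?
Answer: -39177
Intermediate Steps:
u(K, T) = 3 + 2*T*(4 + K) (u(K, T) = 3 + (K + 4)*(T + T) = 3 + (4 + K)*(2*T) = 3 + 2*T*(4 + K))
(-58 + 66)*u((4 - 4)/(-4 - 4), 5) - 1*39521 = (-58 + 66)*(3 + 8*5 + 2*((4 - 4)/(-4 - 4))*5) - 1*39521 = 8*(3 + 40 + 2*(0/(-8))*5) - 39521 = 8*(3 + 40 + 2*(0*(-⅛))*5) - 39521 = 8*(3 + 40 + 2*0*5) - 39521 = 8*(3 + 40 + 0) - 39521 = 8*43 - 39521 = 344 - 39521 = -39177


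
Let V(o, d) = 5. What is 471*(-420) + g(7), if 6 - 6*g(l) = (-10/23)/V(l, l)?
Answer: -13649510/69 ≈ -1.9782e+5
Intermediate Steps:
g(l) = 70/69 (g(l) = 1 - (-10/23)/(6*5) = 1 - (-10*1/23)/(6*5) = 1 - (-5)/(69*5) = 1 - ⅙*(-2/23) = 1 + 1/69 = 70/69)
471*(-420) + g(7) = 471*(-420) + 70/69 = -197820 + 70/69 = -13649510/69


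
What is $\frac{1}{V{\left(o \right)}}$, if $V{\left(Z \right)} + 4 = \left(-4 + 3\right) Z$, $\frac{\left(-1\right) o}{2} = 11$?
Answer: $\frac{1}{18} \approx 0.055556$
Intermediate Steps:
$o = -22$ ($o = \left(-2\right) 11 = -22$)
$V{\left(Z \right)} = -4 - Z$ ($V{\left(Z \right)} = -4 + \left(-4 + 3\right) Z = -4 - Z$)
$\frac{1}{V{\left(o \right)}} = \frac{1}{-4 - -22} = \frac{1}{-4 + 22} = \frac{1}{18}$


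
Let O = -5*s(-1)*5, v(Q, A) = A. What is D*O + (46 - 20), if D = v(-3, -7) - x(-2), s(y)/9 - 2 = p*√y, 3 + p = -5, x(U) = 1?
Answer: 3626 - 14400*I ≈ 3626.0 - 14400.0*I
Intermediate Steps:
p = -8 (p = -3 - 5 = -8)
s(y) = 18 - 72*√y (s(y) = 18 + 9*(-8*√y) = 18 - 72*√y)
D = -8 (D = -7 - 1*1 = -7 - 1 = -8)
O = -450 + 1800*I (O = -5*(18 - 72*I)*5 = (-90 + 360*I)*5 = -450 + 1800*I ≈ -450.0 + 1800.0*I)
D*O + (46 - 20) = -8*(-450 + 1800*I) + (46 - 20) = (3600 - 14400*I) + 26 = 3626 - 14400*I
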